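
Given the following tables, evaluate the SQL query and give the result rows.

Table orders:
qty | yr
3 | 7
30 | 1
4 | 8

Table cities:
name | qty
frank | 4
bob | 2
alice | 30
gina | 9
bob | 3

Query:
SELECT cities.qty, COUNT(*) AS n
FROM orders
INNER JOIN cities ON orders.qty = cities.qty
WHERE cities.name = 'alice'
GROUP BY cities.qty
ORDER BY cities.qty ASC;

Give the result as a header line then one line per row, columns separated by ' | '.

After JOIN cities (3 rows):
orders.qty | orders.yr | cities.name | cities.qty
3 | 7 | bob | 3
30 | 1 | alice | 30
4 | 8 | frank | 4
After WHERE (1 rows):
orders.qty | orders.yr | cities.name | cities.qty
30 | 1 | alice | 30
After GROUP BY (1 rows):
cities.qty | n
30 | 1
After ORDER BY (1 rows):
cities.qty | n
30 | 1

== RESULT ==
cities.qty | n
30 | 1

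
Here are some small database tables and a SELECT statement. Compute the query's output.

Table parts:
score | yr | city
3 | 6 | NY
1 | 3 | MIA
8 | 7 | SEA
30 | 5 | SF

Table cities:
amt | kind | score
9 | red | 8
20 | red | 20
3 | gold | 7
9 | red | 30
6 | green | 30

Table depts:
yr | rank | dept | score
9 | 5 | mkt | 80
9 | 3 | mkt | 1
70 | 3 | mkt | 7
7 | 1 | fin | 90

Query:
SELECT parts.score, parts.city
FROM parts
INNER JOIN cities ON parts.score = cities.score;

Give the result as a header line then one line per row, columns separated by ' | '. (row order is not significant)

After JOIN cities (3 rows):
parts.score | parts.yr | parts.city | cities.amt | cities.kind | cities.score
8 | 7 | SEA | 9 | red | 8
30 | 5 | SF | 9 | red | 30
30 | 5 | SF | 6 | green | 30
After SELECT (3 rows):
parts.score | parts.city
8 | SEA
30 | SF
30 | SF

== RESULT ==
parts.score | parts.city
8 | SEA
30 | SF
30 | SF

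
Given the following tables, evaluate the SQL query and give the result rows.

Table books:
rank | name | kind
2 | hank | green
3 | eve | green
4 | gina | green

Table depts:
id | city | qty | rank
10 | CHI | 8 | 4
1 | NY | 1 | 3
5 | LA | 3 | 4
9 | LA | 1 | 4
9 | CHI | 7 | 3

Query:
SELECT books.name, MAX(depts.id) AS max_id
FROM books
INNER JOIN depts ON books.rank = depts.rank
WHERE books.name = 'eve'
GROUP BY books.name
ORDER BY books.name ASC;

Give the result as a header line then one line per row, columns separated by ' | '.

== RESULT ==
books.name | max_id
eve | 9

Derivation:
After JOIN depts (5 rows):
books.rank | books.name | books.kind | depts.id | depts.city | depts.qty | depts.rank
3 | eve | green | 1 | NY | 1 | 3
3 | eve | green | 9 | CHI | 7 | 3
4 | gina | green | 10 | CHI | 8 | 4
4 | gina | green | 5 | LA | 3 | 4
4 | gina | green | 9 | LA | 1 | 4
After WHERE (2 rows):
books.rank | books.name | books.kind | depts.id | depts.city | depts.qty | depts.rank
3 | eve | green | 1 | NY | 1 | 3
3 | eve | green | 9 | CHI | 7 | 3
After GROUP BY (1 rows):
books.name | max_id
eve | 9
After ORDER BY (1 rows):
books.name | max_id
eve | 9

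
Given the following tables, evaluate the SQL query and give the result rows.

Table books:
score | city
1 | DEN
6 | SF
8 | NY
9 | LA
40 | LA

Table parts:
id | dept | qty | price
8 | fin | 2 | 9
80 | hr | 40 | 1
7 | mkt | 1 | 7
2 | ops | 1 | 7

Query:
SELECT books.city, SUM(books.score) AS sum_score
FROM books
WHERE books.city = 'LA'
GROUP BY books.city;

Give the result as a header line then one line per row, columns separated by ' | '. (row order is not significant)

== RESULT ==
books.city | sum_score
LA | 49

Derivation:
After WHERE (2 rows):
books.score | books.city
9 | LA
40 | LA
After GROUP BY (1 rows):
books.city | sum_score
LA | 49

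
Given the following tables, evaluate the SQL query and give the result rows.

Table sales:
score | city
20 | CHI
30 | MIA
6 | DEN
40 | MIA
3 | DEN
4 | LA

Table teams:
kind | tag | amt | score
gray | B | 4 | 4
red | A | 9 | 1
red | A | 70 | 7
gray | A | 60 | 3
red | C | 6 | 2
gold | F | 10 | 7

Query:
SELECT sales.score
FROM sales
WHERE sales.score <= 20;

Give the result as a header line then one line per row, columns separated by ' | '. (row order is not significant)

== RESULT ==
sales.score
20
6
3
4

Derivation:
After WHERE (4 rows):
sales.score | sales.city
20 | CHI
6 | DEN
3 | DEN
4 | LA
After SELECT (4 rows):
sales.score
20
6
3
4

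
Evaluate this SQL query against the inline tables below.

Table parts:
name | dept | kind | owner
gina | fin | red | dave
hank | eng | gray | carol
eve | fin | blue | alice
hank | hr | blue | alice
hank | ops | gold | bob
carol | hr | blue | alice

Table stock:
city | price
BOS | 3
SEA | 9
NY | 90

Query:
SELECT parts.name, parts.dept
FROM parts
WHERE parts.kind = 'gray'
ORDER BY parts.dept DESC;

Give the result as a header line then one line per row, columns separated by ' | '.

== RESULT ==
parts.name | parts.dept
hank | eng

Derivation:
After WHERE (1 rows):
parts.name | parts.dept | parts.kind | parts.owner
hank | eng | gray | carol
After SELECT (1 rows):
parts.name | parts.dept
hank | eng
After ORDER BY (1 rows):
parts.name | parts.dept
hank | eng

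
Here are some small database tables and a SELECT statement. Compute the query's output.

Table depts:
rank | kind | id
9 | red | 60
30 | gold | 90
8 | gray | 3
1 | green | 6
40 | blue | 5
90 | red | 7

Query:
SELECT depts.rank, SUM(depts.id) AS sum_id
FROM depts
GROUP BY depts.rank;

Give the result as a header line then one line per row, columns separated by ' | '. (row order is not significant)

After GROUP BY (6 rows):
depts.rank | sum_id
9 | 60
30 | 90
8 | 3
1 | 6
40 | 5
90 | 7

== RESULT ==
depts.rank | sum_id
9 | 60
30 | 90
8 | 3
1 | 6
40 | 5
90 | 7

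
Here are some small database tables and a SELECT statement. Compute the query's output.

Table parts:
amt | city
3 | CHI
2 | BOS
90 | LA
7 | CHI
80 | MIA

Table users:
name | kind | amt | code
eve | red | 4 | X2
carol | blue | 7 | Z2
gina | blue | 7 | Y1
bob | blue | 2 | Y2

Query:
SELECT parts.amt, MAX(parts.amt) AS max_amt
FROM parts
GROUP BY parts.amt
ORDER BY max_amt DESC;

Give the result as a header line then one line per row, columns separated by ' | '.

After GROUP BY (5 rows):
parts.amt | max_amt
3 | 3
2 | 2
90 | 90
7 | 7
80 | 80
After ORDER BY (5 rows):
parts.amt | max_amt
90 | 90
80 | 80
7 | 7
3 | 3
2 | 2

== RESULT ==
parts.amt | max_amt
90 | 90
80 | 80
7 | 7
3 | 3
2 | 2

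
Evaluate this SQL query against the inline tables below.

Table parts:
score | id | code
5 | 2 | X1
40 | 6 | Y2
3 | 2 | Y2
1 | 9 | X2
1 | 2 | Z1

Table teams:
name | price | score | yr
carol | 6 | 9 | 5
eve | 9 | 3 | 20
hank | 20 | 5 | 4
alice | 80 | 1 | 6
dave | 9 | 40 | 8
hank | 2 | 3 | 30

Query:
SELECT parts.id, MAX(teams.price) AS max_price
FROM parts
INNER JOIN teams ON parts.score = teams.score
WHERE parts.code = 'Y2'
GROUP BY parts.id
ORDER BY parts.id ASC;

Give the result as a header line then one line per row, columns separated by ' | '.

After JOIN teams (6 rows):
parts.score | parts.id | parts.code | teams.name | teams.price | teams.score | teams.yr
5 | 2 | X1 | hank | 20 | 5 | 4
40 | 6 | Y2 | dave | 9 | 40 | 8
3 | 2 | Y2 | eve | 9 | 3 | 20
3 | 2 | Y2 | hank | 2 | 3 | 30
1 | 9 | X2 | alice | 80 | 1 | 6
1 | 2 | Z1 | alice | 80 | 1 | 6
After WHERE (3 rows):
parts.score | parts.id | parts.code | teams.name | teams.price | teams.score | teams.yr
40 | 6 | Y2 | dave | 9 | 40 | 8
3 | 2 | Y2 | eve | 9 | 3 | 20
3 | 2 | Y2 | hank | 2 | 3 | 30
After GROUP BY (2 rows):
parts.id | max_price
6 | 9
2 | 9
After ORDER BY (2 rows):
parts.id | max_price
2 | 9
6 | 9

== RESULT ==
parts.id | max_price
2 | 9
6 | 9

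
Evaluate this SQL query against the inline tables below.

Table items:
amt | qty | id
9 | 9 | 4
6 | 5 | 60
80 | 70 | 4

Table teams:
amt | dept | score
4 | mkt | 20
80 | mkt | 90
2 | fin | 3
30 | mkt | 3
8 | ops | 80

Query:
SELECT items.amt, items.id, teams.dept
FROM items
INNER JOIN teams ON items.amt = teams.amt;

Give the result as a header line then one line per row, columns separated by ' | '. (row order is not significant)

After JOIN teams (1 rows):
items.amt | items.qty | items.id | teams.amt | teams.dept | teams.score
80 | 70 | 4 | 80 | mkt | 90
After SELECT (1 rows):
items.amt | items.id | teams.dept
80 | 4 | mkt

== RESULT ==
items.amt | items.id | teams.dept
80 | 4 | mkt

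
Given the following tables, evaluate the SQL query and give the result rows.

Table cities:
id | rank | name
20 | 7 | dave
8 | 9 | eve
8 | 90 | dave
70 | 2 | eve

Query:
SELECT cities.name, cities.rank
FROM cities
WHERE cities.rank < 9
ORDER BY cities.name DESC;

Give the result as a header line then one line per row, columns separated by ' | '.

== RESULT ==
cities.name | cities.rank
eve | 2
dave | 7

Derivation:
After WHERE (2 rows):
cities.id | cities.rank | cities.name
20 | 7 | dave
70 | 2 | eve
After SELECT (2 rows):
cities.name | cities.rank
dave | 7
eve | 2
After ORDER BY (2 rows):
cities.name | cities.rank
eve | 2
dave | 7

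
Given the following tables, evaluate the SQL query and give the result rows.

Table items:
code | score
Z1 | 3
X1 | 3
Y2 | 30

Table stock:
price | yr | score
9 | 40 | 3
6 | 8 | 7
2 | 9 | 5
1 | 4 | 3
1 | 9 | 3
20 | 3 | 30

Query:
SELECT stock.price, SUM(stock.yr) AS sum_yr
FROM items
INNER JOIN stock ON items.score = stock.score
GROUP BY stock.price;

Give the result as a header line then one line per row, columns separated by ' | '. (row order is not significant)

After JOIN stock (7 rows):
items.code | items.score | stock.price | stock.yr | stock.score
Z1 | 3 | 9 | 40 | 3
Z1 | 3 | 1 | 4 | 3
Z1 | 3 | 1 | 9 | 3
X1 | 3 | 9 | 40 | 3
X1 | 3 | 1 | 4 | 3
X1 | 3 | 1 | 9 | 3
Y2 | 30 | 20 | 3 | 30
After GROUP BY (3 rows):
stock.price | sum_yr
9 | 80
1 | 26
20 | 3

== RESULT ==
stock.price | sum_yr
9 | 80
1 | 26
20 | 3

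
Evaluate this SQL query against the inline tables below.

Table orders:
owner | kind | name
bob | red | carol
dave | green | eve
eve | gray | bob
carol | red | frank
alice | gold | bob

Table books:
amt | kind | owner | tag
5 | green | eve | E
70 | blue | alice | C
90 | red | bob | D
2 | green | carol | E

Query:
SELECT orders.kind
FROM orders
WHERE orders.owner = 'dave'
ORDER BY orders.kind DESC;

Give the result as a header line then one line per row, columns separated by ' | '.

After WHERE (1 rows):
orders.owner | orders.kind | orders.name
dave | green | eve
After SELECT (1 rows):
orders.kind
green
After ORDER BY (1 rows):
orders.kind
green

== RESULT ==
orders.kind
green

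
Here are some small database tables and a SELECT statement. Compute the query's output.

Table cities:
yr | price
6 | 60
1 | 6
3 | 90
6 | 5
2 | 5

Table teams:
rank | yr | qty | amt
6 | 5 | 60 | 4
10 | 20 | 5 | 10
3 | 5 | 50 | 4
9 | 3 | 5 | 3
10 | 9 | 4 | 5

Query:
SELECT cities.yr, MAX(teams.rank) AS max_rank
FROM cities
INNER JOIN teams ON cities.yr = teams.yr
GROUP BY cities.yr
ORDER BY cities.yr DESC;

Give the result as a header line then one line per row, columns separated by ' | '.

After JOIN teams (1 rows):
cities.yr | cities.price | teams.rank | teams.yr | teams.qty | teams.amt
3 | 90 | 9 | 3 | 5 | 3
After GROUP BY (1 rows):
cities.yr | max_rank
3 | 9
After ORDER BY (1 rows):
cities.yr | max_rank
3 | 9

== RESULT ==
cities.yr | max_rank
3 | 9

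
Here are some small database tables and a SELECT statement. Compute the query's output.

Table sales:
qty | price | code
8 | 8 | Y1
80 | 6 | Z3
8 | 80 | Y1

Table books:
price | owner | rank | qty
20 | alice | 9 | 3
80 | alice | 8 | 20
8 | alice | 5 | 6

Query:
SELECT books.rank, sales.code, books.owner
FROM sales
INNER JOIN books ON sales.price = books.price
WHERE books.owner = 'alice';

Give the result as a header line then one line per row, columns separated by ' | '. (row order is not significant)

After JOIN books (2 rows):
sales.qty | sales.price | sales.code | books.price | books.owner | books.rank | books.qty
8 | 8 | Y1 | 8 | alice | 5 | 6
8 | 80 | Y1 | 80 | alice | 8 | 20
After WHERE (2 rows):
sales.qty | sales.price | sales.code | books.price | books.owner | books.rank | books.qty
8 | 8 | Y1 | 8 | alice | 5 | 6
8 | 80 | Y1 | 80 | alice | 8 | 20
After SELECT (2 rows):
books.rank | sales.code | books.owner
5 | Y1 | alice
8 | Y1 | alice

== RESULT ==
books.rank | sales.code | books.owner
5 | Y1 | alice
8 | Y1 | alice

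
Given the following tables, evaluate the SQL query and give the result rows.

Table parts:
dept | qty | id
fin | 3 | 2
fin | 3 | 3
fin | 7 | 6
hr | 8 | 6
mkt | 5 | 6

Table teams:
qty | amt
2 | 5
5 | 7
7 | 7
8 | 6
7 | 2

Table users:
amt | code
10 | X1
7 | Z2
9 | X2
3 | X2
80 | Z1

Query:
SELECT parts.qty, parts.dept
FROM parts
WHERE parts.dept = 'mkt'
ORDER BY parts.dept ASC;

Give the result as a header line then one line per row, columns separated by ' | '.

== RESULT ==
parts.qty | parts.dept
5 | mkt

Derivation:
After WHERE (1 rows):
parts.dept | parts.qty | parts.id
mkt | 5 | 6
After SELECT (1 rows):
parts.qty | parts.dept
5 | mkt
After ORDER BY (1 rows):
parts.qty | parts.dept
5 | mkt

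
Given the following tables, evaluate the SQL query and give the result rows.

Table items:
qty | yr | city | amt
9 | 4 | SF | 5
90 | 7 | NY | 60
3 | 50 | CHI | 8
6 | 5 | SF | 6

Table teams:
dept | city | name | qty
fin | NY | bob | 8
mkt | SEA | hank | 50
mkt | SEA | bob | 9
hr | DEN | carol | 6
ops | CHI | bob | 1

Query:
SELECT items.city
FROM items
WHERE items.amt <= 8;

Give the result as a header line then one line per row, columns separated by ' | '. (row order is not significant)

After WHERE (3 rows):
items.qty | items.yr | items.city | items.amt
9 | 4 | SF | 5
3 | 50 | CHI | 8
6 | 5 | SF | 6
After SELECT (3 rows):
items.city
SF
CHI
SF

== RESULT ==
items.city
SF
CHI
SF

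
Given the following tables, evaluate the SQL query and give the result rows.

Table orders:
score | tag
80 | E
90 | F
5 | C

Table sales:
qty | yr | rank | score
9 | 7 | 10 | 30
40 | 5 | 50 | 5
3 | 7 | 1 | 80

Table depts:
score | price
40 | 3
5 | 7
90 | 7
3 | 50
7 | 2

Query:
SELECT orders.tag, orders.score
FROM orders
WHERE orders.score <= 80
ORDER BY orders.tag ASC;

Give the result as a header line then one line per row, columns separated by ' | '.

== RESULT ==
orders.tag | orders.score
C | 5
E | 80

Derivation:
After WHERE (2 rows):
orders.score | orders.tag
80 | E
5 | C
After SELECT (2 rows):
orders.tag | orders.score
E | 80
C | 5
After ORDER BY (2 rows):
orders.tag | orders.score
C | 5
E | 80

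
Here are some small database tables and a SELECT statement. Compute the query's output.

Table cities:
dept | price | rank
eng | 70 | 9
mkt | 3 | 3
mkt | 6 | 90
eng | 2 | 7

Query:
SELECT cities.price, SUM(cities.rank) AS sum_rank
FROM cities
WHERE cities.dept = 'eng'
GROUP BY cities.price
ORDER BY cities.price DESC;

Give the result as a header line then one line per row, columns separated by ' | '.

After WHERE (2 rows):
cities.dept | cities.price | cities.rank
eng | 70 | 9
eng | 2 | 7
After GROUP BY (2 rows):
cities.price | sum_rank
70 | 9
2 | 7
After ORDER BY (2 rows):
cities.price | sum_rank
70 | 9
2 | 7

== RESULT ==
cities.price | sum_rank
70 | 9
2 | 7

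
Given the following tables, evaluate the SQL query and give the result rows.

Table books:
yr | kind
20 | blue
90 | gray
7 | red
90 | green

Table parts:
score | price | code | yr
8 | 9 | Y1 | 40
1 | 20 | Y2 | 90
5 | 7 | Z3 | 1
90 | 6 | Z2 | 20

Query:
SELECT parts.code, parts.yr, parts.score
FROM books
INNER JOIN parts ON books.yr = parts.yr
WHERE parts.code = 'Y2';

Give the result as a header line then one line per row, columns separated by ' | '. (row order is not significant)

== RESULT ==
parts.code | parts.yr | parts.score
Y2 | 90 | 1
Y2 | 90 | 1

Derivation:
After JOIN parts (3 rows):
books.yr | books.kind | parts.score | parts.price | parts.code | parts.yr
20 | blue | 90 | 6 | Z2 | 20
90 | gray | 1 | 20 | Y2 | 90
90 | green | 1 | 20 | Y2 | 90
After WHERE (2 rows):
books.yr | books.kind | parts.score | parts.price | parts.code | parts.yr
90 | gray | 1 | 20 | Y2 | 90
90 | green | 1 | 20 | Y2 | 90
After SELECT (2 rows):
parts.code | parts.yr | parts.score
Y2 | 90 | 1
Y2 | 90 | 1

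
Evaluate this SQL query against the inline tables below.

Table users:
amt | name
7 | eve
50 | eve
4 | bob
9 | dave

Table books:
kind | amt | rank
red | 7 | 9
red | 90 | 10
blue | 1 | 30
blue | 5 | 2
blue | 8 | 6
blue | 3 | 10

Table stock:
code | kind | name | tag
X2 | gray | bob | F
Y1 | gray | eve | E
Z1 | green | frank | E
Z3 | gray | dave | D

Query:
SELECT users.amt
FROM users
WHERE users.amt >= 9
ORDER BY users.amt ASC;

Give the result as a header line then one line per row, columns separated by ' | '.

After WHERE (2 rows):
users.amt | users.name
50 | eve
9 | dave
After SELECT (2 rows):
users.amt
50
9
After ORDER BY (2 rows):
users.amt
9
50

== RESULT ==
users.amt
9
50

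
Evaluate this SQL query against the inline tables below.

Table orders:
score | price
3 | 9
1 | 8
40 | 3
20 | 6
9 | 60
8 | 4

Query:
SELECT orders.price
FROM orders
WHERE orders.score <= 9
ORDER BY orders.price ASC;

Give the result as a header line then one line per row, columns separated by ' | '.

After WHERE (4 rows):
orders.score | orders.price
3 | 9
1 | 8
9 | 60
8 | 4
After SELECT (4 rows):
orders.price
9
8
60
4
After ORDER BY (4 rows):
orders.price
4
8
9
60

== RESULT ==
orders.price
4
8
9
60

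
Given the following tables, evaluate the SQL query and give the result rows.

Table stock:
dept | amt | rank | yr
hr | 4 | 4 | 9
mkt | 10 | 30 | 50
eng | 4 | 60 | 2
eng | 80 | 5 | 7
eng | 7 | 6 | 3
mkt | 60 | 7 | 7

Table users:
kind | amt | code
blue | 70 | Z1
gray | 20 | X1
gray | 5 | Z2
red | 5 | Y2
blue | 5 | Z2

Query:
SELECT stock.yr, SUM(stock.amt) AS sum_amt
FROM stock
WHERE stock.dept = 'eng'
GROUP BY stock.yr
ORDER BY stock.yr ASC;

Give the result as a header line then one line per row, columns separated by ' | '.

== RESULT ==
stock.yr | sum_amt
2 | 4
3 | 7
7 | 80

Derivation:
After WHERE (3 rows):
stock.dept | stock.amt | stock.rank | stock.yr
eng | 4 | 60 | 2
eng | 80 | 5 | 7
eng | 7 | 6 | 3
After GROUP BY (3 rows):
stock.yr | sum_amt
2 | 4
7 | 80
3 | 7
After ORDER BY (3 rows):
stock.yr | sum_amt
2 | 4
3 | 7
7 | 80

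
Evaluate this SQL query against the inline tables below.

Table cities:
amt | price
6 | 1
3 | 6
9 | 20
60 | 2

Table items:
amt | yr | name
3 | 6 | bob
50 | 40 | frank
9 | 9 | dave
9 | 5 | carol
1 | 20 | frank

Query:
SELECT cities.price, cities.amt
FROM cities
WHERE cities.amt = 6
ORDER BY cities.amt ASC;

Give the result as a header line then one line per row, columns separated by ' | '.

After WHERE (1 rows):
cities.amt | cities.price
6 | 1
After SELECT (1 rows):
cities.price | cities.amt
1 | 6
After ORDER BY (1 rows):
cities.price | cities.amt
1 | 6

== RESULT ==
cities.price | cities.amt
1 | 6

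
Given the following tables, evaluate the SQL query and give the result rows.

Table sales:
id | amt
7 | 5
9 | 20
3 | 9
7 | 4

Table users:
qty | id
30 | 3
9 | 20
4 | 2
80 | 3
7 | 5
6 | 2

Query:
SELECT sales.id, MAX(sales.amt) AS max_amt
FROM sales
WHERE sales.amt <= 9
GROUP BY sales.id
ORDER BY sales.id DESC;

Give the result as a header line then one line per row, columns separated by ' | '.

After WHERE (3 rows):
sales.id | sales.amt
7 | 5
3 | 9
7 | 4
After GROUP BY (2 rows):
sales.id | max_amt
7 | 5
3 | 9
After ORDER BY (2 rows):
sales.id | max_amt
7 | 5
3 | 9

== RESULT ==
sales.id | max_amt
7 | 5
3 | 9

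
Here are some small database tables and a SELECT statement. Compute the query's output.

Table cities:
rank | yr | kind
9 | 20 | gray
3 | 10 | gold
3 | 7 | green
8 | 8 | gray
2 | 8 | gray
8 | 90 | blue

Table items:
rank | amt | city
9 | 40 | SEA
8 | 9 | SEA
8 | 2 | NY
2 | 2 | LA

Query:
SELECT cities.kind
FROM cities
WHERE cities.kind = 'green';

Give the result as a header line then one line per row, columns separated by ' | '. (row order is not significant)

== RESULT ==
cities.kind
green

Derivation:
After WHERE (1 rows):
cities.rank | cities.yr | cities.kind
3 | 7 | green
After SELECT (1 rows):
cities.kind
green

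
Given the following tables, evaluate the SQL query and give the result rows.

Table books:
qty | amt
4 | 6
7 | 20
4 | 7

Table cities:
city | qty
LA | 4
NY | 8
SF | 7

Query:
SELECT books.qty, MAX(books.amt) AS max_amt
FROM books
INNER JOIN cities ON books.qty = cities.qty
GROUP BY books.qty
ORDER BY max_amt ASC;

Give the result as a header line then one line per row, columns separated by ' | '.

== RESULT ==
books.qty | max_amt
4 | 7
7 | 20

Derivation:
After JOIN cities (3 rows):
books.qty | books.amt | cities.city | cities.qty
4 | 6 | LA | 4
7 | 20 | SF | 7
4 | 7 | LA | 4
After GROUP BY (2 rows):
books.qty | max_amt
4 | 7
7 | 20
After ORDER BY (2 rows):
books.qty | max_amt
4 | 7
7 | 20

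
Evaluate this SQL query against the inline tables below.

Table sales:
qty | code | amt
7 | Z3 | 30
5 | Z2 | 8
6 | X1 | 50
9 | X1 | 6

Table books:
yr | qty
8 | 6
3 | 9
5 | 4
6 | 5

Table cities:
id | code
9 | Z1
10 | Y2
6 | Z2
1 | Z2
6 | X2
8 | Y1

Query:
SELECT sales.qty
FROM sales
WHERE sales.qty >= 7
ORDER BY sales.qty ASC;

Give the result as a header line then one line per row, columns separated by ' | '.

== RESULT ==
sales.qty
7
9

Derivation:
After WHERE (2 rows):
sales.qty | sales.code | sales.amt
7 | Z3 | 30
9 | X1 | 6
After SELECT (2 rows):
sales.qty
7
9
After ORDER BY (2 rows):
sales.qty
7
9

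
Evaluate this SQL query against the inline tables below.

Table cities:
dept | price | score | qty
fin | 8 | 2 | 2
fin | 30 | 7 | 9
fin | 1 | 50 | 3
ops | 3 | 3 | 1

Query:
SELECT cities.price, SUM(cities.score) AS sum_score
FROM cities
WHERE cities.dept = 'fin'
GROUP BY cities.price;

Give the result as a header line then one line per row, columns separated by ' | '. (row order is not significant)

== RESULT ==
cities.price | sum_score
8 | 2
30 | 7
1 | 50

Derivation:
After WHERE (3 rows):
cities.dept | cities.price | cities.score | cities.qty
fin | 8 | 2 | 2
fin | 30 | 7 | 9
fin | 1 | 50 | 3
After GROUP BY (3 rows):
cities.price | sum_score
8 | 2
30 | 7
1 | 50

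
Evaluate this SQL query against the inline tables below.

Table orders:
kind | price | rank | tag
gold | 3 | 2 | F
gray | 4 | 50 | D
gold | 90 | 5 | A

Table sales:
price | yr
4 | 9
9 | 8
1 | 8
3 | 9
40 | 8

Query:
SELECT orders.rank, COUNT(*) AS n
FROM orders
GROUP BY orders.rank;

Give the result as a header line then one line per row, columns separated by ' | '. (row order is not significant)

After GROUP BY (3 rows):
orders.rank | n
2 | 1
50 | 1
5 | 1

== RESULT ==
orders.rank | n
2 | 1
50 | 1
5 | 1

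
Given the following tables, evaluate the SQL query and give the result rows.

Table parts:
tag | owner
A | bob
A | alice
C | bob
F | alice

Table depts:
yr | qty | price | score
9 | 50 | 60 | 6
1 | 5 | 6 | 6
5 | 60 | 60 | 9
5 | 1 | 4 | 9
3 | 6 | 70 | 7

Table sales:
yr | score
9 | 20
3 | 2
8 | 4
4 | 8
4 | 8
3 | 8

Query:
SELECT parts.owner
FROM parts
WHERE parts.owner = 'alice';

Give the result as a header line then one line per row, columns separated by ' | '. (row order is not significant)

After WHERE (2 rows):
parts.tag | parts.owner
A | alice
F | alice
After SELECT (2 rows):
parts.owner
alice
alice

== RESULT ==
parts.owner
alice
alice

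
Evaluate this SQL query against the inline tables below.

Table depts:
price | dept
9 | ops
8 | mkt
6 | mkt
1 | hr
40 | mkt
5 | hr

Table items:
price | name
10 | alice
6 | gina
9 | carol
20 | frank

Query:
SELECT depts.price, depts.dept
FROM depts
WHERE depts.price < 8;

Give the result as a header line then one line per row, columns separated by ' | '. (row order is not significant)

After WHERE (3 rows):
depts.price | depts.dept
6 | mkt
1 | hr
5 | hr
After SELECT (3 rows):
depts.price | depts.dept
6 | mkt
1 | hr
5 | hr

== RESULT ==
depts.price | depts.dept
6 | mkt
1 | hr
5 | hr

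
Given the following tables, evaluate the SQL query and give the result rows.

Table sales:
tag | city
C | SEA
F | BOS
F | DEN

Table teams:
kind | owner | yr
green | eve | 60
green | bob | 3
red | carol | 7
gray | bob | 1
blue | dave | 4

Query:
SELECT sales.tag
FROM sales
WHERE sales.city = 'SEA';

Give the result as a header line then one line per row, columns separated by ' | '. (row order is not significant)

After WHERE (1 rows):
sales.tag | sales.city
C | SEA
After SELECT (1 rows):
sales.tag
C

== RESULT ==
sales.tag
C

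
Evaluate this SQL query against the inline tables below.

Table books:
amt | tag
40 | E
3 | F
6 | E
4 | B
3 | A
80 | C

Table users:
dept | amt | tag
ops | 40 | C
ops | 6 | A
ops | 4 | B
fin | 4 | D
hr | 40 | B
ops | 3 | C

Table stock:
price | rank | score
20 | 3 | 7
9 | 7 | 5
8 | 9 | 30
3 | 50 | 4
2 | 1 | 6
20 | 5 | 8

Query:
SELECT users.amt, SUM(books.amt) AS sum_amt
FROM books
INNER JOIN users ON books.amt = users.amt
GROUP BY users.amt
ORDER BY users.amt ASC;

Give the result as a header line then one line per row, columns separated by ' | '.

After JOIN users (7 rows):
books.amt | books.tag | users.dept | users.amt | users.tag
40 | E | ops | 40 | C
40 | E | hr | 40 | B
3 | F | ops | 3 | C
6 | E | ops | 6 | A
4 | B | ops | 4 | B
4 | B | fin | 4 | D
3 | A | ops | 3 | C
After GROUP BY (4 rows):
users.amt | sum_amt
40 | 80
3 | 6
6 | 6
4 | 8
After ORDER BY (4 rows):
users.amt | sum_amt
3 | 6
4 | 8
6 | 6
40 | 80

== RESULT ==
users.amt | sum_amt
3 | 6
4 | 8
6 | 6
40 | 80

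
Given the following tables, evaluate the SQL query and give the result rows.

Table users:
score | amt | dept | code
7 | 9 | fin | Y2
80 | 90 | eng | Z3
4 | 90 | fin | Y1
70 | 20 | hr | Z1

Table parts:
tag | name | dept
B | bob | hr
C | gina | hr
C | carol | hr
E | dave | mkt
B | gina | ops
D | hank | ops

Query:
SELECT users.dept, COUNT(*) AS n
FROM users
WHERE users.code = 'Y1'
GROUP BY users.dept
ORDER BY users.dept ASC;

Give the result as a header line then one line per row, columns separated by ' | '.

== RESULT ==
users.dept | n
fin | 1

Derivation:
After WHERE (1 rows):
users.score | users.amt | users.dept | users.code
4 | 90 | fin | Y1
After GROUP BY (1 rows):
users.dept | n
fin | 1
After ORDER BY (1 rows):
users.dept | n
fin | 1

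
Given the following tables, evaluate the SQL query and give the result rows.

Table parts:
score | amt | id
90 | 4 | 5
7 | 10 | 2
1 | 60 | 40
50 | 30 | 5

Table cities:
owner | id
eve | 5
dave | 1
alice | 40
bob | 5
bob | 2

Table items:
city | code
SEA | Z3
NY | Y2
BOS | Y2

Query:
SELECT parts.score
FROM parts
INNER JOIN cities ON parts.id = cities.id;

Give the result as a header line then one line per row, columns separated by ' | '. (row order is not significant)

After JOIN cities (6 rows):
parts.score | parts.amt | parts.id | cities.owner | cities.id
90 | 4 | 5 | eve | 5
90 | 4 | 5 | bob | 5
7 | 10 | 2 | bob | 2
1 | 60 | 40 | alice | 40
50 | 30 | 5 | eve | 5
50 | 30 | 5 | bob | 5
After SELECT (6 rows):
parts.score
90
90
7
1
50
50

== RESULT ==
parts.score
90
90
7
1
50
50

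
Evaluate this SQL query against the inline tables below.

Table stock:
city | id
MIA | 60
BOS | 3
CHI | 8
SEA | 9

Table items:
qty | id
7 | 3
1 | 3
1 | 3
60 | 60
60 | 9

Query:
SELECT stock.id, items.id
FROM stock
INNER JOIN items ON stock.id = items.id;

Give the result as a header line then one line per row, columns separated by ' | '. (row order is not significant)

== RESULT ==
stock.id | items.id
60 | 60
3 | 3
3 | 3
3 | 3
9 | 9

Derivation:
After JOIN items (5 rows):
stock.city | stock.id | items.qty | items.id
MIA | 60 | 60 | 60
BOS | 3 | 7 | 3
BOS | 3 | 1 | 3
BOS | 3 | 1 | 3
SEA | 9 | 60 | 9
After SELECT (5 rows):
stock.id | items.id
60 | 60
3 | 3
3 | 3
3 | 3
9 | 9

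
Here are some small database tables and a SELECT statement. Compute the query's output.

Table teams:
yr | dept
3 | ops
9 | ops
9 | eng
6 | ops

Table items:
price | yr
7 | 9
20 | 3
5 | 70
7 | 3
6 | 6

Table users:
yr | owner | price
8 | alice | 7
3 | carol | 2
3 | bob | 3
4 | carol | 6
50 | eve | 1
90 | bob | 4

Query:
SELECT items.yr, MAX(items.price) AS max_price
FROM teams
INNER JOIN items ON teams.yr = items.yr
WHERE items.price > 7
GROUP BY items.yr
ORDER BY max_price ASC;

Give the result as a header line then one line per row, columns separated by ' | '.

After JOIN items (5 rows):
teams.yr | teams.dept | items.price | items.yr
3 | ops | 20 | 3
3 | ops | 7 | 3
9 | ops | 7 | 9
9 | eng | 7 | 9
6 | ops | 6 | 6
After WHERE (1 rows):
teams.yr | teams.dept | items.price | items.yr
3 | ops | 20 | 3
After GROUP BY (1 rows):
items.yr | max_price
3 | 20
After ORDER BY (1 rows):
items.yr | max_price
3 | 20

== RESULT ==
items.yr | max_price
3 | 20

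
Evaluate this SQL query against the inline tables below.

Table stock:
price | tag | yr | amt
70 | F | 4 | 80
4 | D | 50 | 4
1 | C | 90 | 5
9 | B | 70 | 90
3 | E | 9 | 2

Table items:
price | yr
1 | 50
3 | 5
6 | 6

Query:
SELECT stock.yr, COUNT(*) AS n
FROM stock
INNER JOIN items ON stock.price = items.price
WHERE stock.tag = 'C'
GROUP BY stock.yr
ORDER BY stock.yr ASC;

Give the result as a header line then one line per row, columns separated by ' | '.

== RESULT ==
stock.yr | n
90 | 1

Derivation:
After JOIN items (2 rows):
stock.price | stock.tag | stock.yr | stock.amt | items.price | items.yr
1 | C | 90 | 5 | 1 | 50
3 | E | 9 | 2 | 3 | 5
After WHERE (1 rows):
stock.price | stock.tag | stock.yr | stock.amt | items.price | items.yr
1 | C | 90 | 5 | 1 | 50
After GROUP BY (1 rows):
stock.yr | n
90 | 1
After ORDER BY (1 rows):
stock.yr | n
90 | 1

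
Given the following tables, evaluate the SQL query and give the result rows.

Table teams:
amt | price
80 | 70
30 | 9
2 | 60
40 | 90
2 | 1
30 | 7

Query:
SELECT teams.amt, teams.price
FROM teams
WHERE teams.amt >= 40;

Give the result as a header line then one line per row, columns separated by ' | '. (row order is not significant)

After WHERE (2 rows):
teams.amt | teams.price
80 | 70
40 | 90
After SELECT (2 rows):
teams.amt | teams.price
80 | 70
40 | 90

== RESULT ==
teams.amt | teams.price
80 | 70
40 | 90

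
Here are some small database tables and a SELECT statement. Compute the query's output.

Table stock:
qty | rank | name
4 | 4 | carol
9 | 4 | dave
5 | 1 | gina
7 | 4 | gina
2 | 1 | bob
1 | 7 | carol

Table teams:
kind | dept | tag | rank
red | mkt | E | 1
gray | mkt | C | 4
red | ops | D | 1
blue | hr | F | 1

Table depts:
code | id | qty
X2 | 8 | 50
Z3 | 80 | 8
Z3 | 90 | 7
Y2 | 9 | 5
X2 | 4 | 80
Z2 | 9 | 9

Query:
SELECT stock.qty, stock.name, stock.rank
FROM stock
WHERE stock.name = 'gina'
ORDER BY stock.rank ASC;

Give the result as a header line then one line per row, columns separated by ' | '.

== RESULT ==
stock.qty | stock.name | stock.rank
5 | gina | 1
7 | gina | 4

Derivation:
After WHERE (2 rows):
stock.qty | stock.rank | stock.name
5 | 1 | gina
7 | 4 | gina
After SELECT (2 rows):
stock.qty | stock.name | stock.rank
5 | gina | 1
7 | gina | 4
After ORDER BY (2 rows):
stock.qty | stock.name | stock.rank
5 | gina | 1
7 | gina | 4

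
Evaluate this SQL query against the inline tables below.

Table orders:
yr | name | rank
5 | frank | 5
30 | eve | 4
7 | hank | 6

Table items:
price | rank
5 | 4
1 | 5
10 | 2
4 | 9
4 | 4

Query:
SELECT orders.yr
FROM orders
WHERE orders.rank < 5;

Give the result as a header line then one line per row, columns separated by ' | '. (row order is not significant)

After WHERE (1 rows):
orders.yr | orders.name | orders.rank
30 | eve | 4
After SELECT (1 rows):
orders.yr
30

== RESULT ==
orders.yr
30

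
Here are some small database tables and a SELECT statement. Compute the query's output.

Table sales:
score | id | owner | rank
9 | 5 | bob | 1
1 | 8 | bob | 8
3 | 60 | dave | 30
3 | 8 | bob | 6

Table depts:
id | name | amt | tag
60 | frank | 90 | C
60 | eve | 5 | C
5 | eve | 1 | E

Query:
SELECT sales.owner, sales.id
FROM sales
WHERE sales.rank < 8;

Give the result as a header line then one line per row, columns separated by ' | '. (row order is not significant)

== RESULT ==
sales.owner | sales.id
bob | 5
bob | 8

Derivation:
After WHERE (2 rows):
sales.score | sales.id | sales.owner | sales.rank
9 | 5 | bob | 1
3 | 8 | bob | 6
After SELECT (2 rows):
sales.owner | sales.id
bob | 5
bob | 8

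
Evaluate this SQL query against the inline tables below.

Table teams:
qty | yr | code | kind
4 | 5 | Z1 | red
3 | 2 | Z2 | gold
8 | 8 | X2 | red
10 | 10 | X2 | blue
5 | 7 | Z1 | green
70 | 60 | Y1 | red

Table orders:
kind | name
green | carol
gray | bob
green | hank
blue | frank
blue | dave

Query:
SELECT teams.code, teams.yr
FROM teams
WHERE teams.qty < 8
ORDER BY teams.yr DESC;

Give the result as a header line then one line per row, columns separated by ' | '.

== RESULT ==
teams.code | teams.yr
Z1 | 7
Z1 | 5
Z2 | 2

Derivation:
After WHERE (3 rows):
teams.qty | teams.yr | teams.code | teams.kind
4 | 5 | Z1 | red
3 | 2 | Z2 | gold
5 | 7 | Z1 | green
After SELECT (3 rows):
teams.code | teams.yr
Z1 | 5
Z2 | 2
Z1 | 7
After ORDER BY (3 rows):
teams.code | teams.yr
Z1 | 7
Z1 | 5
Z2 | 2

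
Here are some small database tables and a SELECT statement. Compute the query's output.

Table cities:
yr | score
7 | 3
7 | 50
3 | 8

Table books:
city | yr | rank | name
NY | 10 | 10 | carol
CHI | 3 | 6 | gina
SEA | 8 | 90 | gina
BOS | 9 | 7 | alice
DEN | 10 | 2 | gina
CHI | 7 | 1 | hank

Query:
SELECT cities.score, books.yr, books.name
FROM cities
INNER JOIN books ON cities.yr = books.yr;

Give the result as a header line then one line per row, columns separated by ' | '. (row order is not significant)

After JOIN books (3 rows):
cities.yr | cities.score | books.city | books.yr | books.rank | books.name
7 | 3 | CHI | 7 | 1 | hank
7 | 50 | CHI | 7 | 1 | hank
3 | 8 | CHI | 3 | 6 | gina
After SELECT (3 rows):
cities.score | books.yr | books.name
3 | 7 | hank
50 | 7 | hank
8 | 3 | gina

== RESULT ==
cities.score | books.yr | books.name
3 | 7 | hank
50 | 7 | hank
8 | 3 | gina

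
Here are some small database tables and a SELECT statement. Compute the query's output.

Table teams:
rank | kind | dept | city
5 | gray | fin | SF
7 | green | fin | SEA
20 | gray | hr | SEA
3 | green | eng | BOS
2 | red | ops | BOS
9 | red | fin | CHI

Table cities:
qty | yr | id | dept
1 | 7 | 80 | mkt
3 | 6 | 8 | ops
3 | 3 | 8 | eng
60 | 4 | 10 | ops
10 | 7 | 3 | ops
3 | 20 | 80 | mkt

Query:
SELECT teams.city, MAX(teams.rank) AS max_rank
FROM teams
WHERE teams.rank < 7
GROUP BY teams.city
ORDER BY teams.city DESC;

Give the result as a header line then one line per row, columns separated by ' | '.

After WHERE (3 rows):
teams.rank | teams.kind | teams.dept | teams.city
5 | gray | fin | SF
3 | green | eng | BOS
2 | red | ops | BOS
After GROUP BY (2 rows):
teams.city | max_rank
SF | 5
BOS | 3
After ORDER BY (2 rows):
teams.city | max_rank
SF | 5
BOS | 3

== RESULT ==
teams.city | max_rank
SF | 5
BOS | 3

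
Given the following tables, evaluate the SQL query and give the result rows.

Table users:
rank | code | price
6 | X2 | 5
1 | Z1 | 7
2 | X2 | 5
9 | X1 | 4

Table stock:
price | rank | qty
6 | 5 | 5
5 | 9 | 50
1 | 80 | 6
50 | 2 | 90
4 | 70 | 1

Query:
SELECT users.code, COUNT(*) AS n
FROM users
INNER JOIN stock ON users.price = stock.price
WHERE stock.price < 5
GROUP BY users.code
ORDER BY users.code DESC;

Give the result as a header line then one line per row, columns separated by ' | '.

== RESULT ==
users.code | n
X1 | 1

Derivation:
After JOIN stock (3 rows):
users.rank | users.code | users.price | stock.price | stock.rank | stock.qty
6 | X2 | 5 | 5 | 9 | 50
2 | X2 | 5 | 5 | 9 | 50
9 | X1 | 4 | 4 | 70 | 1
After WHERE (1 rows):
users.rank | users.code | users.price | stock.price | stock.rank | stock.qty
9 | X1 | 4 | 4 | 70 | 1
After GROUP BY (1 rows):
users.code | n
X1 | 1
After ORDER BY (1 rows):
users.code | n
X1 | 1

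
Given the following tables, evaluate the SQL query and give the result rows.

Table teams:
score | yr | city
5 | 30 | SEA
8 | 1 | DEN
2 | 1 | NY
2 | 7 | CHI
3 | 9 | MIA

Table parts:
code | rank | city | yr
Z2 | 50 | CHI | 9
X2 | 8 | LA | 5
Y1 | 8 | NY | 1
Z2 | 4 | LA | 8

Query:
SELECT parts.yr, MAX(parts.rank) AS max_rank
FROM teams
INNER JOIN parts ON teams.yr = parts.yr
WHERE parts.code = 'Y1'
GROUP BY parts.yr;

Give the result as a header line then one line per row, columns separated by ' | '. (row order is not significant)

== RESULT ==
parts.yr | max_rank
1 | 8

Derivation:
After JOIN parts (3 rows):
teams.score | teams.yr | teams.city | parts.code | parts.rank | parts.city | parts.yr
8 | 1 | DEN | Y1 | 8 | NY | 1
2 | 1 | NY | Y1 | 8 | NY | 1
3 | 9 | MIA | Z2 | 50 | CHI | 9
After WHERE (2 rows):
teams.score | teams.yr | teams.city | parts.code | parts.rank | parts.city | parts.yr
8 | 1 | DEN | Y1 | 8 | NY | 1
2 | 1 | NY | Y1 | 8 | NY | 1
After GROUP BY (1 rows):
parts.yr | max_rank
1 | 8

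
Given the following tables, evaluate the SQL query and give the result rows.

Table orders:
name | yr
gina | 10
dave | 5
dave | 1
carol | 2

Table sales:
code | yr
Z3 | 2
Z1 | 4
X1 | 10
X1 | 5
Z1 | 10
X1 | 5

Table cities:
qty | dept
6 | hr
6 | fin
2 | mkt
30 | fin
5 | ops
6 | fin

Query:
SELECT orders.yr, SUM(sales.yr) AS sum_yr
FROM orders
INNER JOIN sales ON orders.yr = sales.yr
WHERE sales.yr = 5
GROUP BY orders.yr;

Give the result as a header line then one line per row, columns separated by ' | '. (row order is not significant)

== RESULT ==
orders.yr | sum_yr
5 | 10

Derivation:
After JOIN sales (5 rows):
orders.name | orders.yr | sales.code | sales.yr
gina | 10 | X1 | 10
gina | 10 | Z1 | 10
dave | 5 | X1 | 5
dave | 5 | X1 | 5
carol | 2 | Z3 | 2
After WHERE (2 rows):
orders.name | orders.yr | sales.code | sales.yr
dave | 5 | X1 | 5
dave | 5 | X1 | 5
After GROUP BY (1 rows):
orders.yr | sum_yr
5 | 10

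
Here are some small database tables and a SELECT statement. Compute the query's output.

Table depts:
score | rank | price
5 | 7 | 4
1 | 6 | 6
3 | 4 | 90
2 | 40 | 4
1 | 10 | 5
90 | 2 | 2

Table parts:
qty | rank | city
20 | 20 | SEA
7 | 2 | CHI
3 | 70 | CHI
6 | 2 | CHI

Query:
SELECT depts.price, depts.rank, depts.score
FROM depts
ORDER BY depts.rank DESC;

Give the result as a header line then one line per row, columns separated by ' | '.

== RESULT ==
depts.price | depts.rank | depts.score
4 | 40 | 2
5 | 10 | 1
4 | 7 | 5
6 | 6 | 1
90 | 4 | 3
2 | 2 | 90

Derivation:
After SELECT (6 rows):
depts.price | depts.rank | depts.score
4 | 7 | 5
6 | 6 | 1
90 | 4 | 3
4 | 40 | 2
5 | 10 | 1
2 | 2 | 90
After ORDER BY (6 rows):
depts.price | depts.rank | depts.score
4 | 40 | 2
5 | 10 | 1
4 | 7 | 5
6 | 6 | 1
90 | 4 | 3
2 | 2 | 90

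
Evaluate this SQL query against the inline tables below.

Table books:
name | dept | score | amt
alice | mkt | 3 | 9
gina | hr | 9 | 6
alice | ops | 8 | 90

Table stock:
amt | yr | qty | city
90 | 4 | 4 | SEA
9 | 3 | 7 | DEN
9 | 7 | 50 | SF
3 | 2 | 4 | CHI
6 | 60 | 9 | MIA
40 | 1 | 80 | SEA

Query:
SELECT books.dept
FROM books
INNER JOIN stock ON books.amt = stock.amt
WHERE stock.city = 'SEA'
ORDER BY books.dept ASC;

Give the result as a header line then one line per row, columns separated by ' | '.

After JOIN stock (4 rows):
books.name | books.dept | books.score | books.amt | stock.amt | stock.yr | stock.qty | stock.city
alice | mkt | 3 | 9 | 9 | 3 | 7 | DEN
alice | mkt | 3 | 9 | 9 | 7 | 50 | SF
gina | hr | 9 | 6 | 6 | 60 | 9 | MIA
alice | ops | 8 | 90 | 90 | 4 | 4 | SEA
After WHERE (1 rows):
books.name | books.dept | books.score | books.amt | stock.amt | stock.yr | stock.qty | stock.city
alice | ops | 8 | 90 | 90 | 4 | 4 | SEA
After SELECT (1 rows):
books.dept
ops
After ORDER BY (1 rows):
books.dept
ops

== RESULT ==
books.dept
ops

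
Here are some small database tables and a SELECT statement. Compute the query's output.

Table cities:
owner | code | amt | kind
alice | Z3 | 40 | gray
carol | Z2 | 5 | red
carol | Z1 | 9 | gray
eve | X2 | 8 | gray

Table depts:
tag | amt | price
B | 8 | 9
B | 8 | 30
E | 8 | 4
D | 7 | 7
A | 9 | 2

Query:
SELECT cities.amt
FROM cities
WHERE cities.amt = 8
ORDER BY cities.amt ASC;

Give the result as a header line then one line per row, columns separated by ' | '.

== RESULT ==
cities.amt
8

Derivation:
After WHERE (1 rows):
cities.owner | cities.code | cities.amt | cities.kind
eve | X2 | 8 | gray
After SELECT (1 rows):
cities.amt
8
After ORDER BY (1 rows):
cities.amt
8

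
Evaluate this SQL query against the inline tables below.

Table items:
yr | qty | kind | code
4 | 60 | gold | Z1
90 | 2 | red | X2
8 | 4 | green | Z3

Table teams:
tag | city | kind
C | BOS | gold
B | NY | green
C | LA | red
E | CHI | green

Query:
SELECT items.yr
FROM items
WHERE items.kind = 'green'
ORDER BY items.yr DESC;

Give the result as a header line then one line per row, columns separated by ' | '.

After WHERE (1 rows):
items.yr | items.qty | items.kind | items.code
8 | 4 | green | Z3
After SELECT (1 rows):
items.yr
8
After ORDER BY (1 rows):
items.yr
8

== RESULT ==
items.yr
8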